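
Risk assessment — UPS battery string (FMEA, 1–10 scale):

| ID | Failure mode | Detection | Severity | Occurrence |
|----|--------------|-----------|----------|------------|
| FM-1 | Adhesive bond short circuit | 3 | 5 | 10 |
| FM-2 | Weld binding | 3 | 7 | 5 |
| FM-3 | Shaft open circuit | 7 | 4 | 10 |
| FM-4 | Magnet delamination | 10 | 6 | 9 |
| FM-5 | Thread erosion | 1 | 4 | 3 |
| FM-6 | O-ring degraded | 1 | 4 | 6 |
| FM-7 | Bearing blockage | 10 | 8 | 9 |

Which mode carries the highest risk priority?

RPN = Severity × Occurrence × Detection:
  FM-1: 5 × 10 × 3 = 150
  FM-2: 7 × 5 × 3 = 105
  FM-3: 4 × 10 × 7 = 280
  FM-4: 6 × 9 × 10 = 540
  FM-5: 4 × 3 × 1 = 12
  FM-6: 4 × 6 × 1 = 24
  FM-7: 8 × 9 × 10 = 720
Highest RPN is 720 → FM-7.

FM-7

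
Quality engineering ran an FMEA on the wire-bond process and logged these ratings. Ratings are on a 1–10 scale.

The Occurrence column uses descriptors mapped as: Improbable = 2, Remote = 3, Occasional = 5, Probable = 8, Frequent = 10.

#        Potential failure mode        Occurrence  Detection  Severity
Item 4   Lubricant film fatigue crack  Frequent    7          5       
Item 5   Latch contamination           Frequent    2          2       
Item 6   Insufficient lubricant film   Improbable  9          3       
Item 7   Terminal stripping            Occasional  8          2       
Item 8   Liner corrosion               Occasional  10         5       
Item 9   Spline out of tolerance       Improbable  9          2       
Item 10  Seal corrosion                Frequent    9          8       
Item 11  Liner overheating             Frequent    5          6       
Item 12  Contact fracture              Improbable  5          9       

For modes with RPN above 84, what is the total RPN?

RPN = Severity × Occurrence × Detection:
  Item 4: 5 × 10 × 7 = 350
  Item 5: 2 × 10 × 2 = 40
  Item 6: 3 × 2 × 9 = 54
  Item 7: 2 × 5 × 8 = 80
  Item 8: 5 × 5 × 10 = 250
  Item 9: 2 × 2 × 9 = 36
  Item 10: 8 × 10 × 9 = 720
  Item 11: 6 × 10 × 5 = 300
  Item 12: 9 × 2 × 5 = 90
RPN > 84: Item 4 (350), Item 8 (250), Item 10 (720), Item 11 (300), Item 12 (90).
Sum: 350 + 250 + 720 + 300 + 90 = 1710.

1710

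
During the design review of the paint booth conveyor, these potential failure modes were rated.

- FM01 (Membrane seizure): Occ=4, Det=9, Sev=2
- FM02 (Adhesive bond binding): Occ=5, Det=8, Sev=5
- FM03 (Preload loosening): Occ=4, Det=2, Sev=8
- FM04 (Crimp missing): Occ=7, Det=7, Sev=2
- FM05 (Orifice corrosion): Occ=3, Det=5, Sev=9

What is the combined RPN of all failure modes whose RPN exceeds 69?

505

RPN = Severity × Occurrence × Detection:
  FM01: 2 × 4 × 9 = 72
  FM02: 5 × 5 × 8 = 200
  FM03: 8 × 4 × 2 = 64
  FM04: 2 × 7 × 7 = 98
  FM05: 9 × 3 × 5 = 135
RPN > 69: FM01 (72), FM02 (200), FM04 (98), FM05 (135).
Sum: 72 + 200 + 98 + 135 = 505.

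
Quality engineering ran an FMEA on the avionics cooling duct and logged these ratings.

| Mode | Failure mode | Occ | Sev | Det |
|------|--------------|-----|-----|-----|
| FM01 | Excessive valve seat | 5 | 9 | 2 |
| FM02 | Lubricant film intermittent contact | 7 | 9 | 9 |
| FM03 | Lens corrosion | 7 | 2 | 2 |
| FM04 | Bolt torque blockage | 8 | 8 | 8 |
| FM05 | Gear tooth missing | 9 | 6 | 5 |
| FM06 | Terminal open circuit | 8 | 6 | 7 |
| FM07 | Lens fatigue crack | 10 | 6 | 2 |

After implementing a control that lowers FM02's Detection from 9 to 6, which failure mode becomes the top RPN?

FM04

RPN = Severity × Occurrence × Detection:
  FM01: 9 × 5 × 2 = 90
  FM02: 9 × 7 × 9 = 567
  FM03: 2 × 7 × 2 = 28
  FM04: 8 × 8 × 8 = 512
  FM05: 6 × 9 × 5 = 270
  FM06: 6 × 8 × 7 = 336
  FM07: 6 × 10 × 2 = 120
After action: FM02 → 9 × 7 × 6 = 378.
Revised RPNs: FM04=512, FM02=378, FM06=336, FM05=270, FM07=120, FM01=90, FM03=28.
Highest is now FM04 (512).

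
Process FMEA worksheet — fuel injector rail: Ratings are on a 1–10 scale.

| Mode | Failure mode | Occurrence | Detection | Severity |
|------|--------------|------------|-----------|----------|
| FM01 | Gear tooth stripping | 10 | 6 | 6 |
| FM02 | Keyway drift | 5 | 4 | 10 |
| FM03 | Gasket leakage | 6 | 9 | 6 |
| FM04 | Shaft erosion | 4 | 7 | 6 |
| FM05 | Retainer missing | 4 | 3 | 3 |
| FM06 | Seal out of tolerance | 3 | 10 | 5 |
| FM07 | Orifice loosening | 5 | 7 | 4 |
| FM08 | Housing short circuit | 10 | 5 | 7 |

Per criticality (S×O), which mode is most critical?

FM08

Criticality = Severity × Occurrence:
  FM01: 6 × 10 = 60
  FM02: 10 × 5 = 50
  FM03: 6 × 6 = 36
  FM04: 6 × 4 = 24
  FM05: 3 × 4 = 12
  FM06: 5 × 3 = 15
  FM07: 4 × 5 = 20
  FM08: 7 × 10 = 70
Highest criticality is 70 → FM08.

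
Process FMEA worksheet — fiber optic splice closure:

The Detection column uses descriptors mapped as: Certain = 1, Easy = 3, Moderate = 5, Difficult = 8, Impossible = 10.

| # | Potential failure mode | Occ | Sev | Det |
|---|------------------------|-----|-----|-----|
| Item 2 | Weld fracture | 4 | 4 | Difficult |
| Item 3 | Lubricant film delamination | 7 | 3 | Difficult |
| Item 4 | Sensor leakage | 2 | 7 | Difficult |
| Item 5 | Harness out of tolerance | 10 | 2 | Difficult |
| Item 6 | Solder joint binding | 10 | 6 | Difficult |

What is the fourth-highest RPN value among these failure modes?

128

RPN = Severity × Occurrence × Detection:
  Item 2: 4 × 4 × 8 = 128
  Item 3: 3 × 7 × 8 = 168
  Item 4: 7 × 2 × 8 = 112
  Item 5: 2 × 10 × 8 = 160
  Item 6: 6 × 10 × 8 = 480
Sorted descending: 480, 168, 160, 128, 112.
The fourth-highest RPN is 128 (Item 2).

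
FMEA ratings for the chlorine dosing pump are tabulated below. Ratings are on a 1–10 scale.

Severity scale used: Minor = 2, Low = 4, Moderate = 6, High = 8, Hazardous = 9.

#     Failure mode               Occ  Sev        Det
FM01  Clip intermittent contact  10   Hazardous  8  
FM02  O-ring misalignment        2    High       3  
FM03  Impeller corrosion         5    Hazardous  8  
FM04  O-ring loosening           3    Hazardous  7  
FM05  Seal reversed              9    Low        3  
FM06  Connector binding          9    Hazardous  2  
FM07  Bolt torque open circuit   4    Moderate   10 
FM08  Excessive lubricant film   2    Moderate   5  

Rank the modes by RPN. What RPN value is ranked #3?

RPN = Severity × Occurrence × Detection:
  FM01: 9 × 10 × 8 = 720
  FM02: 8 × 2 × 3 = 48
  FM03: 9 × 5 × 8 = 360
  FM04: 9 × 3 × 7 = 189
  FM05: 4 × 9 × 3 = 108
  FM06: 9 × 9 × 2 = 162
  FM07: 6 × 4 × 10 = 240
  FM08: 6 × 2 × 5 = 60
Sorted descending: 720, 360, 240, 189, 162, 108, 60, 48.
The third-highest RPN is 240 (FM07).

240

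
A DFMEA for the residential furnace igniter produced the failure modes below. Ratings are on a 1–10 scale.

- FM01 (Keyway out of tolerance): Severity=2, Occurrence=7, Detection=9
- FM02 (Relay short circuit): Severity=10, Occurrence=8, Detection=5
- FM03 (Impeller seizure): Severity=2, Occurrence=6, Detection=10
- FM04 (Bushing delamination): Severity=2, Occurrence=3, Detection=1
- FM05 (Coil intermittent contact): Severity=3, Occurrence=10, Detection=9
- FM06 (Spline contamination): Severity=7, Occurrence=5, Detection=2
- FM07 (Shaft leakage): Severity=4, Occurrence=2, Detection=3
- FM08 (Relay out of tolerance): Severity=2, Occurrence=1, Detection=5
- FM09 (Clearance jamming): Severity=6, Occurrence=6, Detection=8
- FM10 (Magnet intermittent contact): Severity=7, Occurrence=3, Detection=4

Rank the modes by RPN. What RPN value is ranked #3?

270

RPN = Severity × Occurrence × Detection:
  FM01: 2 × 7 × 9 = 126
  FM02: 10 × 8 × 5 = 400
  FM03: 2 × 6 × 10 = 120
  FM04: 2 × 3 × 1 = 6
  FM05: 3 × 10 × 9 = 270
  FM06: 7 × 5 × 2 = 70
  FM07: 4 × 2 × 3 = 24
  FM08: 2 × 1 × 5 = 10
  FM09: 6 × 6 × 8 = 288
  FM10: 7 × 3 × 4 = 84
Sorted descending: 400, 288, 270, 126, 120, 84, 70, 24, 10, 6.
The third-highest RPN is 270 (FM05).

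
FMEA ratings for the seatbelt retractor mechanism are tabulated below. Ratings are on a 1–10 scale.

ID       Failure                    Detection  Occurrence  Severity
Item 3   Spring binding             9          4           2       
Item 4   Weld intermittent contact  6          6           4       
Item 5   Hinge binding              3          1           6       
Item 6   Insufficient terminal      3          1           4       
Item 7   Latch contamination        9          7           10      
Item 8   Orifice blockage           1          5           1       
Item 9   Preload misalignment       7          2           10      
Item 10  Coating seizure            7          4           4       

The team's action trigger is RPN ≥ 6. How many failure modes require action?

RPN = Severity × Occurrence × Detection:
  Item 3: 2 × 4 × 9 = 72
  Item 4: 4 × 6 × 6 = 144
  Item 5: 6 × 1 × 3 = 18
  Item 6: 4 × 1 × 3 = 12
  Item 7: 10 × 7 × 9 = 630
  Item 8: 1 × 5 × 1 = 5
  Item 9: 10 × 2 × 7 = 140
  Item 10: 4 × 4 × 7 = 112
Modes with RPN ≥ 6: Item 3 (72), Item 4 (144), Item 5 (18), Item 6 (12), Item 7 (630), Item 9 (140), Item 10 (112) → 7.

7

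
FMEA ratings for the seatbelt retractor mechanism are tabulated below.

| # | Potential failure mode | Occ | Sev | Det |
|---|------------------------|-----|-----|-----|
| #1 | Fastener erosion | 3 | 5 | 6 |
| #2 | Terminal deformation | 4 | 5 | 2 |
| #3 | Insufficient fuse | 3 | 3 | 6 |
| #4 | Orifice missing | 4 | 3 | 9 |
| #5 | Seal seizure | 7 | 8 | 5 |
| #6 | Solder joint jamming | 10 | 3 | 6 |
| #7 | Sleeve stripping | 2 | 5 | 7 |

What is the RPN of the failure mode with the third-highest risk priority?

108

RPN = Severity × Occurrence × Detection:
  #1: 5 × 3 × 6 = 90
  #2: 5 × 4 × 2 = 40
  #3: 3 × 3 × 6 = 54
  #4: 3 × 4 × 9 = 108
  #5: 8 × 7 × 5 = 280
  #6: 3 × 10 × 6 = 180
  #7: 5 × 2 × 7 = 70
Sorted descending: 280, 180, 108, 90, 70, 54, 40.
The third-highest RPN is 108 (#4).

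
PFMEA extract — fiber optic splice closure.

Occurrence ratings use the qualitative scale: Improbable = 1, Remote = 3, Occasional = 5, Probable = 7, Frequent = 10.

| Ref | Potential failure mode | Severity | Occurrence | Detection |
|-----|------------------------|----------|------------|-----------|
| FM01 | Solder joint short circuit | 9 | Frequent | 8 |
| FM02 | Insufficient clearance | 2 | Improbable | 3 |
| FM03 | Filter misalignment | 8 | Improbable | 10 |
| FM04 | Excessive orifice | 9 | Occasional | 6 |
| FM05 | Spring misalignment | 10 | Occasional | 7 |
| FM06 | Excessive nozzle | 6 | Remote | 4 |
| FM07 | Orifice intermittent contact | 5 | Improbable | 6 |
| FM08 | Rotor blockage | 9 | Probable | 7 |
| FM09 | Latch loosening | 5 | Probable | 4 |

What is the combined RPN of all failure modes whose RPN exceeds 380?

1161

RPN = Severity × Occurrence × Detection:
  FM01: 9 × 10 × 8 = 720
  FM02: 2 × 1 × 3 = 6
  FM03: 8 × 1 × 10 = 80
  FM04: 9 × 5 × 6 = 270
  FM05: 10 × 5 × 7 = 350
  FM06: 6 × 3 × 4 = 72
  FM07: 5 × 1 × 6 = 30
  FM08: 9 × 7 × 7 = 441
  FM09: 5 × 7 × 4 = 140
RPN > 380: FM01 (720), FM08 (441).
Sum: 720 + 441 = 1161.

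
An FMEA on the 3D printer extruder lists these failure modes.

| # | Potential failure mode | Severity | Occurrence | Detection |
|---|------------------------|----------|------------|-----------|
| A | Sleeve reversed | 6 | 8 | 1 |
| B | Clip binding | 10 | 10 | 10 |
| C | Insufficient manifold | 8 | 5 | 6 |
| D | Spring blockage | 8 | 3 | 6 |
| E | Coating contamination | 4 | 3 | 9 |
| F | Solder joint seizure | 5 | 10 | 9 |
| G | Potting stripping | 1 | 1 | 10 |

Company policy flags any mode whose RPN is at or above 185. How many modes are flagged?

3

RPN = Severity × Occurrence × Detection:
  A: 6 × 8 × 1 = 48
  B: 10 × 10 × 10 = 1000
  C: 8 × 5 × 6 = 240
  D: 8 × 3 × 6 = 144
  E: 4 × 3 × 9 = 108
  F: 5 × 10 × 9 = 450
  G: 1 × 1 × 10 = 10
Modes with RPN ≥ 185: B (1000), C (240), F (450) → 3.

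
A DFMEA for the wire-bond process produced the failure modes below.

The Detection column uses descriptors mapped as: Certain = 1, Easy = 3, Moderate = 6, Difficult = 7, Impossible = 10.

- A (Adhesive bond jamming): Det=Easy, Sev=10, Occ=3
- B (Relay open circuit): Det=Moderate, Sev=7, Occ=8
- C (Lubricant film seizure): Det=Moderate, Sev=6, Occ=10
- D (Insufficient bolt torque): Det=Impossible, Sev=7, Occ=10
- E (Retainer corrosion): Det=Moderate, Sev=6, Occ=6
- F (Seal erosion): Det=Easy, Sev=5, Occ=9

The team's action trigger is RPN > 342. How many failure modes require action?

RPN = Severity × Occurrence × Detection:
  A: 10 × 3 × 3 = 90
  B: 7 × 8 × 6 = 336
  C: 6 × 10 × 6 = 360
  D: 7 × 10 × 10 = 700
  E: 6 × 6 × 6 = 216
  F: 5 × 9 × 3 = 135
Modes with RPN > 342: C (360), D (700) → 2.

2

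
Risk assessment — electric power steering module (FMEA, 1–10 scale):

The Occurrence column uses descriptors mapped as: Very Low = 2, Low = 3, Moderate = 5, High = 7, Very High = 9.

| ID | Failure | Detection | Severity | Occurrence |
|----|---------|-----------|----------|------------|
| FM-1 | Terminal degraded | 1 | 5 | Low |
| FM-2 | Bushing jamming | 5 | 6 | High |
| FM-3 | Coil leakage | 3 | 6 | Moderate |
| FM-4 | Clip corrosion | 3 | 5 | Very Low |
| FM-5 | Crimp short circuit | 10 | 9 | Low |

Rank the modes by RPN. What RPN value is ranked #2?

210

RPN = Severity × Occurrence × Detection:
  FM-1: 5 × 3 × 1 = 15
  FM-2: 6 × 7 × 5 = 210
  FM-3: 6 × 5 × 3 = 90
  FM-4: 5 × 2 × 3 = 30
  FM-5: 9 × 3 × 10 = 270
Sorted descending: 270, 210, 90, 30, 15.
The second-highest RPN is 210 (FM-2).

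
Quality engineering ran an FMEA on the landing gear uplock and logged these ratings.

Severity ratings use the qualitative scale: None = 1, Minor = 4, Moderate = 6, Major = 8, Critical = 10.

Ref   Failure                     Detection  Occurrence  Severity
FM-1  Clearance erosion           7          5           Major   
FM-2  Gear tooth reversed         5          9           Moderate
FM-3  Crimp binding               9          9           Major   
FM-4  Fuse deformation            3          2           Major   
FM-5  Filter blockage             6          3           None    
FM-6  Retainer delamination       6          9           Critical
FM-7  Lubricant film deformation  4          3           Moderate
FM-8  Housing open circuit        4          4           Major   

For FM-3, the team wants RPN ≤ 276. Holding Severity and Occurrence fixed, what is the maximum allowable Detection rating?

3

FM-3: S=8, O=9, D=9 → current RPN = 648.
Fixed product = 72. Need 72 × D ≤ 276, so D ≤ 276/72 = 3.83.
Maximum integer Detection rating = 3 (gives RPN 216; D=4 would give 288 > 276).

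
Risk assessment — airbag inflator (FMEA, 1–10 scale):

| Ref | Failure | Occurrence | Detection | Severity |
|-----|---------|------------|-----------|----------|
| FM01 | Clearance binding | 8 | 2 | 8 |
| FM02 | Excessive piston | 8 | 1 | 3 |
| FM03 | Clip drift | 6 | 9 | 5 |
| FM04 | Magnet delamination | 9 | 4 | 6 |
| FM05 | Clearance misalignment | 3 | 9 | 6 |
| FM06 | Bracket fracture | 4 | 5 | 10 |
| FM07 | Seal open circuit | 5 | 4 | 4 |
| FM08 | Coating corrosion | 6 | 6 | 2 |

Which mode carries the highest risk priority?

RPN = Severity × Occurrence × Detection:
  FM01: 8 × 8 × 2 = 128
  FM02: 3 × 8 × 1 = 24
  FM03: 5 × 6 × 9 = 270
  FM04: 6 × 9 × 4 = 216
  FM05: 6 × 3 × 9 = 162
  FM06: 10 × 4 × 5 = 200
  FM07: 4 × 5 × 4 = 80
  FM08: 2 × 6 × 6 = 72
Highest RPN is 270 → FM03.

FM03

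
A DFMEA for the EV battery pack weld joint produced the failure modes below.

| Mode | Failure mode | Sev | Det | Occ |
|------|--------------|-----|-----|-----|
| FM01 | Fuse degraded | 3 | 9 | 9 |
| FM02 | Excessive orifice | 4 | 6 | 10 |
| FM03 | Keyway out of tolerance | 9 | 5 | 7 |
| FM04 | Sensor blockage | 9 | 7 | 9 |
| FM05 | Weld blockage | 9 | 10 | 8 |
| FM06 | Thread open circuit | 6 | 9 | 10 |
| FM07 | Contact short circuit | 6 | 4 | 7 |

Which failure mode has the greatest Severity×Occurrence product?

Criticality = Severity × Occurrence:
  FM01: 3 × 9 = 27
  FM02: 4 × 10 = 40
  FM03: 9 × 7 = 63
  FM04: 9 × 9 = 81
  FM05: 9 × 8 = 72
  FM06: 6 × 10 = 60
  FM07: 6 × 7 = 42
Highest criticality is 81 → FM04.

FM04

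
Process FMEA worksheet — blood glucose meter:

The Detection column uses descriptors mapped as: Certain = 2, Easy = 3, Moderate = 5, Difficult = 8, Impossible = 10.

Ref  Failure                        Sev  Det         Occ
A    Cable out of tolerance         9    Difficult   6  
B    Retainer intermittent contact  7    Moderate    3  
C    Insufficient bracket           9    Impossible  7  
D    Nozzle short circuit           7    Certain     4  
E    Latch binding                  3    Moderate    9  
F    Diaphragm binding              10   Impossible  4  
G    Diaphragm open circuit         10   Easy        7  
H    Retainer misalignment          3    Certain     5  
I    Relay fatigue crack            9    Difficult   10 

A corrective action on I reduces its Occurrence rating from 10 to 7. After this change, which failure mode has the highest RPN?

RPN = Severity × Occurrence × Detection:
  A: 9 × 6 × 8 = 432
  B: 7 × 3 × 5 = 105
  C: 9 × 7 × 10 = 630
  D: 7 × 4 × 2 = 56
  E: 3 × 9 × 5 = 135
  F: 10 × 4 × 10 = 400
  G: 10 × 7 × 3 = 210
  H: 3 × 5 × 2 = 30
  I: 9 × 10 × 8 = 720
After action: I → 9 × 7 × 8 = 504.
Revised RPNs: C=630, I=504, A=432, F=400, G=210, E=135, B=105, D=56, H=30.
Highest is now C (630).

C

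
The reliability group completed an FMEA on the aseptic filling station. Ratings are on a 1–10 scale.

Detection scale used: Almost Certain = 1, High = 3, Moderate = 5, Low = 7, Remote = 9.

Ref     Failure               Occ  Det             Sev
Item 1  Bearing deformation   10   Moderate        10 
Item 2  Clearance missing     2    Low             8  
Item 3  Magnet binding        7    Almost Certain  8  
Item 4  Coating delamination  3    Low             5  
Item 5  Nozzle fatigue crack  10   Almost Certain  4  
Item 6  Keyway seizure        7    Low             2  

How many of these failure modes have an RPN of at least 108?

RPN = Severity × Occurrence × Detection:
  Item 1: 10 × 10 × 5 = 500
  Item 2: 8 × 2 × 7 = 112
  Item 3: 8 × 7 × 1 = 56
  Item 4: 5 × 3 × 7 = 105
  Item 5: 4 × 10 × 1 = 40
  Item 6: 2 × 7 × 7 = 98
Modes with RPN ≥ 108: Item 1 (500), Item 2 (112) → 2.

2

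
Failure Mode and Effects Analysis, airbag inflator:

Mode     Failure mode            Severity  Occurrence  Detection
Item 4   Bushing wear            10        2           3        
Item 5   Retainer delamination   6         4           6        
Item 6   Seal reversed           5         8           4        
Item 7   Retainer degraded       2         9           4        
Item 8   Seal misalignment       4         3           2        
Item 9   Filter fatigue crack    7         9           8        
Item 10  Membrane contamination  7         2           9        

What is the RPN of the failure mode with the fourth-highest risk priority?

RPN = Severity × Occurrence × Detection:
  Item 4: 10 × 2 × 3 = 60
  Item 5: 6 × 4 × 6 = 144
  Item 6: 5 × 8 × 4 = 160
  Item 7: 2 × 9 × 4 = 72
  Item 8: 4 × 3 × 2 = 24
  Item 9: 7 × 9 × 8 = 504
  Item 10: 7 × 2 × 9 = 126
Sorted descending: 504, 160, 144, 126, 72, 60, 24.
The fourth-highest RPN is 126 (Item 10).

126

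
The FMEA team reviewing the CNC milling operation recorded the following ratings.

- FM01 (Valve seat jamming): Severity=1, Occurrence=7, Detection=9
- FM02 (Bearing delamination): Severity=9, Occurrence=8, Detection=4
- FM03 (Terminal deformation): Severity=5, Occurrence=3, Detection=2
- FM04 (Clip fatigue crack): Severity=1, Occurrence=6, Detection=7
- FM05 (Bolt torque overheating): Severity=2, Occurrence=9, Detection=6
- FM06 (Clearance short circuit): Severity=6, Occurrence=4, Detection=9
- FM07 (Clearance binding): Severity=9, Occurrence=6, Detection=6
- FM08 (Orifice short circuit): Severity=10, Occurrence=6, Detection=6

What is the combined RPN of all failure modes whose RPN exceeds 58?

1359

RPN = Severity × Occurrence × Detection:
  FM01: 1 × 7 × 9 = 63
  FM02: 9 × 8 × 4 = 288
  FM03: 5 × 3 × 2 = 30
  FM04: 1 × 6 × 7 = 42
  FM05: 2 × 9 × 6 = 108
  FM06: 6 × 4 × 9 = 216
  FM07: 9 × 6 × 6 = 324
  FM08: 10 × 6 × 6 = 360
RPN > 58: FM01 (63), FM02 (288), FM05 (108), FM06 (216), FM07 (324), FM08 (360).
Sum: 63 + 288 + 108 + 216 + 324 + 360 = 1359.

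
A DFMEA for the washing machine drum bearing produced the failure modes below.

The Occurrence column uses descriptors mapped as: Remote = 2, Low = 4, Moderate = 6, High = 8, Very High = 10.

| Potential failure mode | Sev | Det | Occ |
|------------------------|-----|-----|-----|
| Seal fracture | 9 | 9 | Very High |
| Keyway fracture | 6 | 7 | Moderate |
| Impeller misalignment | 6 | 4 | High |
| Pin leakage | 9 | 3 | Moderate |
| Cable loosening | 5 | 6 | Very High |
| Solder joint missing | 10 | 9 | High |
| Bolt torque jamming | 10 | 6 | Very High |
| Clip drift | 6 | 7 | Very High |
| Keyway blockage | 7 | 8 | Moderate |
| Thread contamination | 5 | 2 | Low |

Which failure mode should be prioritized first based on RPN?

Seal fracture

RPN = Severity × Occurrence × Detection:
  Seal fracture: 9 × 10 × 9 = 810
  Keyway fracture: 6 × 6 × 7 = 252
  Impeller misalignment: 6 × 8 × 4 = 192
  Pin leakage: 9 × 6 × 3 = 162
  Cable loosening: 5 × 10 × 6 = 300
  Solder joint missing: 10 × 8 × 9 = 720
  Bolt torque jamming: 10 × 10 × 6 = 600
  Clip drift: 6 × 10 × 7 = 420
  Keyway blockage: 7 × 6 × 8 = 336
  Thread contamination: 5 × 4 × 2 = 40
Highest RPN is 810 → Seal fracture.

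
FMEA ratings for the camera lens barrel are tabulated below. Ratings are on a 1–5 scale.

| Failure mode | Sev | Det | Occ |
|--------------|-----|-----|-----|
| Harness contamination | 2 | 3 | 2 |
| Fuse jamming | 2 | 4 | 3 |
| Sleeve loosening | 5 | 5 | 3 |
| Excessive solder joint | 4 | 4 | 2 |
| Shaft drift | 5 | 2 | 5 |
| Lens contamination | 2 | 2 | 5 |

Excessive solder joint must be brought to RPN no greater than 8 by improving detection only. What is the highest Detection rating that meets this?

1

Excessive solder joint: S=4, O=2, D=4 → current RPN = 32.
Fixed product = 8. Need 8 × D ≤ 8, so D ≤ 8/8 = 1.00.
Maximum integer Detection rating = 1 (gives RPN 8; D=2 would give 16 > 8).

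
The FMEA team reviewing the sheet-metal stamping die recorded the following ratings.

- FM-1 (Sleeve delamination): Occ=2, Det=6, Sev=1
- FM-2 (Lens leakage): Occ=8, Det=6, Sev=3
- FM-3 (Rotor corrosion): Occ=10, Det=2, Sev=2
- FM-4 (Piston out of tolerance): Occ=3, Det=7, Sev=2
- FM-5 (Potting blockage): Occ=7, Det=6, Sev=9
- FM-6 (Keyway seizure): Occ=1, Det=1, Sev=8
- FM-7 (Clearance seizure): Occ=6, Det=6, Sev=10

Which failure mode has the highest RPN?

FM-5

RPN = Severity × Occurrence × Detection:
  FM-1: 1 × 2 × 6 = 12
  FM-2: 3 × 8 × 6 = 144
  FM-3: 2 × 10 × 2 = 40
  FM-4: 2 × 3 × 7 = 42
  FM-5: 9 × 7 × 6 = 378
  FM-6: 8 × 1 × 1 = 8
  FM-7: 10 × 6 × 6 = 360
Highest RPN is 378 → FM-5.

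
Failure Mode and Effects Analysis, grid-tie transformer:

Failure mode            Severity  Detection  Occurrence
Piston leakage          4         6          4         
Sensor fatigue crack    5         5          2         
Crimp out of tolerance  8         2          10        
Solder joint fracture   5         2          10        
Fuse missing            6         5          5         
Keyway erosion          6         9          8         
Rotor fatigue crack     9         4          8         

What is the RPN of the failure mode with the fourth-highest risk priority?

RPN = Severity × Occurrence × Detection:
  Piston leakage: 4 × 4 × 6 = 96
  Sensor fatigue crack: 5 × 2 × 5 = 50
  Crimp out of tolerance: 8 × 10 × 2 = 160
  Solder joint fracture: 5 × 10 × 2 = 100
  Fuse missing: 6 × 5 × 5 = 150
  Keyway erosion: 6 × 8 × 9 = 432
  Rotor fatigue crack: 9 × 8 × 4 = 288
Sorted descending: 432, 288, 160, 150, 100, 96, 50.
The fourth-highest RPN is 150 (Fuse missing).

150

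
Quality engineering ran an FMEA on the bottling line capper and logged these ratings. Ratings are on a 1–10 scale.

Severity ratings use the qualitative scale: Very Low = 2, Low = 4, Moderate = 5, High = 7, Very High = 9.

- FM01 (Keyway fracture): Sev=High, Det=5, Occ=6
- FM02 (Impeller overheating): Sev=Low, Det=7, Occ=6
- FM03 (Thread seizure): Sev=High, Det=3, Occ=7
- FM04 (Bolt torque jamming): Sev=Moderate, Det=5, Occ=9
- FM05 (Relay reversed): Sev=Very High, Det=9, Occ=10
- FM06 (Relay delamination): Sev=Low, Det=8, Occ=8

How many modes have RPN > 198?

RPN = Severity × Occurrence × Detection:
  FM01: 7 × 6 × 5 = 210
  FM02: 4 × 6 × 7 = 168
  FM03: 7 × 7 × 3 = 147
  FM04: 5 × 9 × 5 = 225
  FM05: 9 × 10 × 9 = 810
  FM06: 4 × 8 × 8 = 256
Modes with RPN > 198: FM01 (210), FM04 (225), FM05 (810), FM06 (256) → 4.

4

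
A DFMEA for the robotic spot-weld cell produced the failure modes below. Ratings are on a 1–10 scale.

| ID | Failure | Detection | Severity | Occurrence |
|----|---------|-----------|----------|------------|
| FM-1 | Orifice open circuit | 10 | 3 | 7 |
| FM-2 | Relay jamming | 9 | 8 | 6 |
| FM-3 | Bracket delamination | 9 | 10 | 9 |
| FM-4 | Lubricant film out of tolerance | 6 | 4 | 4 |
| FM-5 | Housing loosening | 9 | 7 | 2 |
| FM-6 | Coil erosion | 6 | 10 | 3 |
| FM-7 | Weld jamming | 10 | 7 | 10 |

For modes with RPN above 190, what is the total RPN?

2152

RPN = Severity × Occurrence × Detection:
  FM-1: 3 × 7 × 10 = 210
  FM-2: 8 × 6 × 9 = 432
  FM-3: 10 × 9 × 9 = 810
  FM-4: 4 × 4 × 6 = 96
  FM-5: 7 × 2 × 9 = 126
  FM-6: 10 × 3 × 6 = 180
  FM-7: 7 × 10 × 10 = 700
RPN > 190: FM-1 (210), FM-2 (432), FM-3 (810), FM-7 (700).
Sum: 210 + 432 + 810 + 700 = 2152.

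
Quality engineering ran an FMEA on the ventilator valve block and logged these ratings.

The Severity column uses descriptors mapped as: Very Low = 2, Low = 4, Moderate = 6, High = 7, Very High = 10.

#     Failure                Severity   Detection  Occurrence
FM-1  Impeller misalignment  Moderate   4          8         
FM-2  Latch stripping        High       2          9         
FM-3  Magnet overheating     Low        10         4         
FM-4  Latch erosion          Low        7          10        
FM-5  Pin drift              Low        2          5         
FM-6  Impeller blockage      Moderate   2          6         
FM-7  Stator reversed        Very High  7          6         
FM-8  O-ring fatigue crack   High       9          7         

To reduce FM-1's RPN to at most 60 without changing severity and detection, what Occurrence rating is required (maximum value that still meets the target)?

FM-1: S=6, O=8, D=4 → current RPN = 192.
Fixed product = 24. Need 24 × O ≤ 60, so O ≤ 60/24 = 2.50.
Maximum integer Occurrence rating = 2 (gives RPN 48; O=3 would give 72 > 60).

2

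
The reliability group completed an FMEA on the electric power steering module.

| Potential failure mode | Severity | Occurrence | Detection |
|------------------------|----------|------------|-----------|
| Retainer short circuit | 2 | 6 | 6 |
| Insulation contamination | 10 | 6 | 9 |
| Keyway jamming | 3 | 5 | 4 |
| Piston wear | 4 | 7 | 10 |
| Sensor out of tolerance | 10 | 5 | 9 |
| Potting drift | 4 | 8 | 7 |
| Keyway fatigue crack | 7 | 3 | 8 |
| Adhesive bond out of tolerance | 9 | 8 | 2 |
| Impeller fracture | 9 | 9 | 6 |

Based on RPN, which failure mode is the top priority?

RPN = Severity × Occurrence × Detection:
  Retainer short circuit: 2 × 6 × 6 = 72
  Insulation contamination: 10 × 6 × 9 = 540
  Keyway jamming: 3 × 5 × 4 = 60
  Piston wear: 4 × 7 × 10 = 280
  Sensor out of tolerance: 10 × 5 × 9 = 450
  Potting drift: 4 × 8 × 7 = 224
  Keyway fatigue crack: 7 × 3 × 8 = 168
  Adhesive bond out of tolerance: 9 × 8 × 2 = 144
  Impeller fracture: 9 × 9 × 6 = 486
Highest RPN is 540 → Insulation contamination.

Insulation contamination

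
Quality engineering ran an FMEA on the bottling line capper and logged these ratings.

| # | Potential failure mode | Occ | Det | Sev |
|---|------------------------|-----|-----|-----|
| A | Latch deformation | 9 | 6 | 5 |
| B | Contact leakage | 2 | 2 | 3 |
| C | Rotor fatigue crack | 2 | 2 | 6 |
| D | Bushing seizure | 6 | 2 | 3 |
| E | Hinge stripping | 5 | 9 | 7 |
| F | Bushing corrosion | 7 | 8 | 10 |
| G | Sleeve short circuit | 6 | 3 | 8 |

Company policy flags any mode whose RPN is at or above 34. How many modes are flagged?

RPN = Severity × Occurrence × Detection:
  A: 5 × 9 × 6 = 270
  B: 3 × 2 × 2 = 12
  C: 6 × 2 × 2 = 24
  D: 3 × 6 × 2 = 36
  E: 7 × 5 × 9 = 315
  F: 10 × 7 × 8 = 560
  G: 8 × 6 × 3 = 144
Modes with RPN ≥ 34: A (270), D (36), E (315), F (560), G (144) → 5.

5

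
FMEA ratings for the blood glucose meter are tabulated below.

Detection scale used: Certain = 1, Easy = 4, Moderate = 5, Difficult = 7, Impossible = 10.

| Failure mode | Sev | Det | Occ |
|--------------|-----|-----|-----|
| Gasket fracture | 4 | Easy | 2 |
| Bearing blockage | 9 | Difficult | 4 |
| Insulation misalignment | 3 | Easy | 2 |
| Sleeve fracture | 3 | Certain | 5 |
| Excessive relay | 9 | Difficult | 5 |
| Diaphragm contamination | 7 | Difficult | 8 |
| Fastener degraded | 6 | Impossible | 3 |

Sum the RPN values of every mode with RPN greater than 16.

1195

RPN = Severity × Occurrence × Detection:
  Gasket fracture: 4 × 2 × 4 = 32
  Bearing blockage: 9 × 4 × 7 = 252
  Insulation misalignment: 3 × 2 × 4 = 24
  Sleeve fracture: 3 × 5 × 1 = 15
  Excessive relay: 9 × 5 × 7 = 315
  Diaphragm contamination: 7 × 8 × 7 = 392
  Fastener degraded: 6 × 3 × 10 = 180
RPN > 16: Gasket fracture (32), Bearing blockage (252), Insulation misalignment (24), Excessive relay (315), Diaphragm contamination (392), Fastener degraded (180).
Sum: 32 + 252 + 24 + 315 + 392 + 180 = 1195.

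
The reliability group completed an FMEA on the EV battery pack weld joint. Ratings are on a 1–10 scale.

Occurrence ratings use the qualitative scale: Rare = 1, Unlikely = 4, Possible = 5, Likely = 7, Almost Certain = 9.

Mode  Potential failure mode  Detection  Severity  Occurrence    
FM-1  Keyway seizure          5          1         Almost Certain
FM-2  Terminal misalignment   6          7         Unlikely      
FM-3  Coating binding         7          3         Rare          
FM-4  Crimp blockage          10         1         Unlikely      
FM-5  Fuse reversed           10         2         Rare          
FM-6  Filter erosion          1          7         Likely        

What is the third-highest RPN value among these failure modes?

45

RPN = Severity × Occurrence × Detection:
  FM-1: 1 × 9 × 5 = 45
  FM-2: 7 × 4 × 6 = 168
  FM-3: 3 × 1 × 7 = 21
  FM-4: 1 × 4 × 10 = 40
  FM-5: 2 × 1 × 10 = 20
  FM-6: 7 × 7 × 1 = 49
Sorted descending: 168, 49, 45, 40, 21, 20.
The third-highest RPN is 45 (FM-1).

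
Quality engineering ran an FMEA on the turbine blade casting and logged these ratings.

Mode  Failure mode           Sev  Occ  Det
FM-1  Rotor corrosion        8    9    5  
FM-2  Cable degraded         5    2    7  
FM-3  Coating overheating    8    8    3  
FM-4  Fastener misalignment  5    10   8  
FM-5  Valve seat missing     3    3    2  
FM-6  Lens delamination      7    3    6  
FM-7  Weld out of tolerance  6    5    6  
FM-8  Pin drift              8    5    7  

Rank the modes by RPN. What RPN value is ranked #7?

RPN = Severity × Occurrence × Detection:
  FM-1: 8 × 9 × 5 = 360
  FM-2: 5 × 2 × 7 = 70
  FM-3: 8 × 8 × 3 = 192
  FM-4: 5 × 10 × 8 = 400
  FM-5: 3 × 3 × 2 = 18
  FM-6: 7 × 3 × 6 = 126
  FM-7: 6 × 5 × 6 = 180
  FM-8: 8 × 5 × 7 = 280
Sorted descending: 400, 360, 280, 192, 180, 126, 70, 18.
The seventh-highest RPN is 70 (FM-2).

70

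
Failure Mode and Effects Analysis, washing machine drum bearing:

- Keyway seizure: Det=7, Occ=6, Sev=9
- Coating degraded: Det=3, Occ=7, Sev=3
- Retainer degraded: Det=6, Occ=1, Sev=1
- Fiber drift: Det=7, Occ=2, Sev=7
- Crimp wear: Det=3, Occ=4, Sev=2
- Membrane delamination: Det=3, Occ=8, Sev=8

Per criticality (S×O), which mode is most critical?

Criticality = Severity × Occurrence:
  Keyway seizure: 9 × 6 = 54
  Coating degraded: 3 × 7 = 21
  Retainer degraded: 1 × 1 = 1
  Fiber drift: 7 × 2 = 14
  Crimp wear: 2 × 4 = 8
  Membrane delamination: 8 × 8 = 64
Highest criticality is 64 → Membrane delamination.

Membrane delamination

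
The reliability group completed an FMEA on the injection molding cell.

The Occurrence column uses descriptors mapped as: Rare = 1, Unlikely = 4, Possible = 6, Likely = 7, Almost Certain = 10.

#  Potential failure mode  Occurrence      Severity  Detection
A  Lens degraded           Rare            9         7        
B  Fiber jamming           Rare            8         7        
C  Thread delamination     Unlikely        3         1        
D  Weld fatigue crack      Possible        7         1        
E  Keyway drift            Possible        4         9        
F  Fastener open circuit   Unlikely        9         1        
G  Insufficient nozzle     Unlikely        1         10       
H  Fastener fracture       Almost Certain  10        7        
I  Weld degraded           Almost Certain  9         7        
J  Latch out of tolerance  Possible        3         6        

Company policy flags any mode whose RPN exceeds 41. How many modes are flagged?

7

RPN = Severity × Occurrence × Detection:
  A: 9 × 1 × 7 = 63
  B: 8 × 1 × 7 = 56
  C: 3 × 4 × 1 = 12
  D: 7 × 6 × 1 = 42
  E: 4 × 6 × 9 = 216
  F: 9 × 4 × 1 = 36
  G: 1 × 4 × 10 = 40
  H: 10 × 10 × 7 = 700
  I: 9 × 10 × 7 = 630
  J: 3 × 6 × 6 = 108
Modes with RPN > 41: A (63), B (56), D (42), E (216), H (700), I (630), J (108) → 7.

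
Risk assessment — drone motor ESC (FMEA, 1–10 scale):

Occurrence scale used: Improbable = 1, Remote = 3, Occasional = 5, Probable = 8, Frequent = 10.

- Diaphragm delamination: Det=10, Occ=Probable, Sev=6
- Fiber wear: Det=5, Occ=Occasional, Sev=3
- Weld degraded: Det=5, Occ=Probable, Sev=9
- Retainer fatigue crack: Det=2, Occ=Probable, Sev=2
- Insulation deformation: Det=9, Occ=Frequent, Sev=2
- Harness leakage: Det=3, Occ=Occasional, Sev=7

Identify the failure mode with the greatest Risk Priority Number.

Diaphragm delamination

RPN = Severity × Occurrence × Detection:
  Diaphragm delamination: 6 × 8 × 10 = 480
  Fiber wear: 3 × 5 × 5 = 75
  Weld degraded: 9 × 8 × 5 = 360
  Retainer fatigue crack: 2 × 8 × 2 = 32
  Insulation deformation: 2 × 10 × 9 = 180
  Harness leakage: 7 × 5 × 3 = 105
Highest RPN is 480 → Diaphragm delamination.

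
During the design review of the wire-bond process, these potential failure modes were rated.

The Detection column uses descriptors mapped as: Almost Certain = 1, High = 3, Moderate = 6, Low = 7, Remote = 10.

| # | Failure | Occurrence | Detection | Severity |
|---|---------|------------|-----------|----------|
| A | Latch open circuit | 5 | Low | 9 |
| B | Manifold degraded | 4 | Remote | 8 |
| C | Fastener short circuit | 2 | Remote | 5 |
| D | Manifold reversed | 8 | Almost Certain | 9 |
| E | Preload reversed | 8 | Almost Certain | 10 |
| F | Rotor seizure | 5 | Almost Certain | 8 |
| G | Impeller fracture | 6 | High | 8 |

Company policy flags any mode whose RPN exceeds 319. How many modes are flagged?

1

RPN = Severity × Occurrence × Detection:
  A: 9 × 5 × 7 = 315
  B: 8 × 4 × 10 = 320
  C: 5 × 2 × 10 = 100
  D: 9 × 8 × 1 = 72
  E: 10 × 8 × 1 = 80
  F: 8 × 5 × 1 = 40
  G: 8 × 6 × 3 = 144
Modes with RPN > 319: B (320) → 1.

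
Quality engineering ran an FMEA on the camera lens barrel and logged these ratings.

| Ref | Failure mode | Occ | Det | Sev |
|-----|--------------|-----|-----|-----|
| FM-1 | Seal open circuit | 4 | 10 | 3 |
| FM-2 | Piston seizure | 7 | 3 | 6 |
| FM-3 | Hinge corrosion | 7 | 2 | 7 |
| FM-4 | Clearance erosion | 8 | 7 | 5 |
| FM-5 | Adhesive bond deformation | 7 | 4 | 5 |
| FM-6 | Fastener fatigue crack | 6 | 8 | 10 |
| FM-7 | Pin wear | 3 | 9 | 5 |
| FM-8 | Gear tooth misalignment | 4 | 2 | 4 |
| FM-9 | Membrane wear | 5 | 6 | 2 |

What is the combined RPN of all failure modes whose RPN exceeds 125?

RPN = Severity × Occurrence × Detection:
  FM-1: 3 × 4 × 10 = 120
  FM-2: 6 × 7 × 3 = 126
  FM-3: 7 × 7 × 2 = 98
  FM-4: 5 × 8 × 7 = 280
  FM-5: 5 × 7 × 4 = 140
  FM-6: 10 × 6 × 8 = 480
  FM-7: 5 × 3 × 9 = 135
  FM-8: 4 × 4 × 2 = 32
  FM-9: 2 × 5 × 6 = 60
RPN > 125: FM-2 (126), FM-4 (280), FM-5 (140), FM-6 (480), FM-7 (135).
Sum: 126 + 280 + 140 + 480 + 135 = 1161.

1161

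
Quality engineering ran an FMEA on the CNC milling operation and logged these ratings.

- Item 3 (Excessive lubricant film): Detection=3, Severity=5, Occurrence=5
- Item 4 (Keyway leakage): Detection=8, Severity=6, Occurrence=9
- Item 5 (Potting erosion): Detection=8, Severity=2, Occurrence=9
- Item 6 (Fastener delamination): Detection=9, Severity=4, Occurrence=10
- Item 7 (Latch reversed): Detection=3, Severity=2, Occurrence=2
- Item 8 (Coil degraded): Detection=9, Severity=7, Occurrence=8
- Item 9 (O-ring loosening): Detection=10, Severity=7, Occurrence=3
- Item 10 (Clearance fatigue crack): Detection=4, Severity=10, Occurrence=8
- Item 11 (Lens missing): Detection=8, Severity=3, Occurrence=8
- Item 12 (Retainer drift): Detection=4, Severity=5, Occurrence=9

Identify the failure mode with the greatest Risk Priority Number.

RPN = Severity × Occurrence × Detection:
  Item 3: 5 × 5 × 3 = 75
  Item 4: 6 × 9 × 8 = 432
  Item 5: 2 × 9 × 8 = 144
  Item 6: 4 × 10 × 9 = 360
  Item 7: 2 × 2 × 3 = 12
  Item 8: 7 × 8 × 9 = 504
  Item 9: 7 × 3 × 10 = 210
  Item 10: 10 × 8 × 4 = 320
  Item 11: 3 × 8 × 8 = 192
  Item 12: 5 × 9 × 4 = 180
Highest RPN is 504 → Item 8.

Item 8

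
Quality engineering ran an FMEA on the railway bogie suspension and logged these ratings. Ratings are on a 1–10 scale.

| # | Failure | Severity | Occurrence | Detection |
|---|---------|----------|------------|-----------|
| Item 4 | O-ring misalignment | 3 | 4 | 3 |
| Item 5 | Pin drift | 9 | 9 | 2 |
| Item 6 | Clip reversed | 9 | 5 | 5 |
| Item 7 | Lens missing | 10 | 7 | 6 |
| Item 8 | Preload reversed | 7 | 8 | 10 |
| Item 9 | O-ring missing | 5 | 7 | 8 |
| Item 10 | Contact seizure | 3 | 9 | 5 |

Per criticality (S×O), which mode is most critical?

Criticality = Severity × Occurrence:
  Item 4: 3 × 4 = 12
  Item 5: 9 × 9 = 81
  Item 6: 9 × 5 = 45
  Item 7: 10 × 7 = 70
  Item 8: 7 × 8 = 56
  Item 9: 5 × 7 = 35
  Item 10: 3 × 9 = 27
Highest criticality is 81 → Item 5.

Item 5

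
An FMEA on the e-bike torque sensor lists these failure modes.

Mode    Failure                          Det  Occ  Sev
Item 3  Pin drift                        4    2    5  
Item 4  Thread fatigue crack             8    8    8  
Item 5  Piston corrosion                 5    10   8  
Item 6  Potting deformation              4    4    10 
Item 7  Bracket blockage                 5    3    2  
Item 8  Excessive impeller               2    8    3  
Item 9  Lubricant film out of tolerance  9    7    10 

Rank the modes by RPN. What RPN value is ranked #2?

RPN = Severity × Occurrence × Detection:
  Item 3: 5 × 2 × 4 = 40
  Item 4: 8 × 8 × 8 = 512
  Item 5: 8 × 10 × 5 = 400
  Item 6: 10 × 4 × 4 = 160
  Item 7: 2 × 3 × 5 = 30
  Item 8: 3 × 8 × 2 = 48
  Item 9: 10 × 7 × 9 = 630
Sorted descending: 630, 512, 400, 160, 48, 40, 30.
The second-highest RPN is 512 (Item 4).

512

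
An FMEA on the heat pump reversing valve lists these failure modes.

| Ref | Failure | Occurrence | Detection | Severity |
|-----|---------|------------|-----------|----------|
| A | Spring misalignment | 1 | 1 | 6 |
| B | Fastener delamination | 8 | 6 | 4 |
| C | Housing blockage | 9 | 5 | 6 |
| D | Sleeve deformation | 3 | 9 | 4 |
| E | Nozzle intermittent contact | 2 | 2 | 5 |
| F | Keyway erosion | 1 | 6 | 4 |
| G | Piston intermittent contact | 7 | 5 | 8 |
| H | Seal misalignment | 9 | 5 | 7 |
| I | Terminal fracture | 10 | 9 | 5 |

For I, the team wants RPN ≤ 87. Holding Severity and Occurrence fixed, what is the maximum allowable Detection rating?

1

I: S=5, O=10, D=9 → current RPN = 450.
Fixed product = 50. Need 50 × D ≤ 87, so D ≤ 87/50 = 1.74.
Maximum integer Detection rating = 1 (gives RPN 50; D=2 would give 100 > 87).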